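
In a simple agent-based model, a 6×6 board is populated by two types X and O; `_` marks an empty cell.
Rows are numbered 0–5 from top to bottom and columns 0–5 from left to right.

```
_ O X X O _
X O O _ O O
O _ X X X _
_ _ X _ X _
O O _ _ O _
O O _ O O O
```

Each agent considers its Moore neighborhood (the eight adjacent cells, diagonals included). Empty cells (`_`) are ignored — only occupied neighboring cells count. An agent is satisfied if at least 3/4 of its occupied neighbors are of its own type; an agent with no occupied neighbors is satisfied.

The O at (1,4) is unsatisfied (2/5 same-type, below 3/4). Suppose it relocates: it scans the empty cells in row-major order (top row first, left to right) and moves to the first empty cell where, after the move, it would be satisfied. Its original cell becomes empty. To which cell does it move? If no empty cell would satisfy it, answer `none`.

(0,5)

Vacating (1,4). Empty cells in order:
  (0,0): 2/3 same-type → still unsatisfied.
  (0,5): 2/2 same-type → satisfied — stop here.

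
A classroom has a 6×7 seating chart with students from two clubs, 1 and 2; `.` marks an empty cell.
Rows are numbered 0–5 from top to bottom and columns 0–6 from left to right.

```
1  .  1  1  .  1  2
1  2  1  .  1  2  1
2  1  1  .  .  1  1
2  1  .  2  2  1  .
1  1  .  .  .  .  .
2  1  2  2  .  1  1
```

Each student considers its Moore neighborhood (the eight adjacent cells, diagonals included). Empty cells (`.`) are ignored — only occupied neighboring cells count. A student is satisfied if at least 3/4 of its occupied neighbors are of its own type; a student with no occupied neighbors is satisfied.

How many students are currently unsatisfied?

(0,0)1 1/2 not
(0,2)1 2/3 not
(0,3)1 3/3 satisfied
(0,5)1 2/4 not
(0,6)2 1/3 not
(1,0)1 2/4 not
(1,1)2 1/7 not
(1,2)1 4/5 satisfied
(1,4)1 3/4 satisfied
(1,5)2 1/6 not
(1,6)1 3/5 not
(2,0)2 2/5 not
(2,1)1 4/7 not
(2,2)1 3/5 not
(2,5)1 4/6 not
(2,6)1 3/4 satisfied
(3,0)2 1/5 not
(3,1)1 4/6 not
(3,3)2 1/2 not
(3,4)2 1/3 not
(3,5)1 2/3 not
(4,0)1 3/5 not
(4,1)1 3/6 not
(5,0)2 0/3 not
(5,1)1 2/4 not
(5,2)2 1/3 not
(5,3)2 1/1 satisfied
(5,5)1 1/1 satisfied
(5,6)1 1/1 satisfied
Unsatisfied: (0,0), (0,2), (0,5), (0,6), (1,0), (1,1), (1,5), (1,6), (2,0), (2,1), (2,2), (2,5), (3,0), (3,1), (3,3), (3,4), (3,5), (4,0), (4,1), (5,0), (5,1), (5,2) — 22 in total.

22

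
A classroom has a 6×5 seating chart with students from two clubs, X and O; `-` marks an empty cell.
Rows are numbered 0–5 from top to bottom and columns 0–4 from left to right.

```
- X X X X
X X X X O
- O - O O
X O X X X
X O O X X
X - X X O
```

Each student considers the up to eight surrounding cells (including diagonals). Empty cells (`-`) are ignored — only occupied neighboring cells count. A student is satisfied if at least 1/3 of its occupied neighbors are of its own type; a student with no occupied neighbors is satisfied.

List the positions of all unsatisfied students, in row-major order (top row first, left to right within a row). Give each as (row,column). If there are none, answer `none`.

(2,1), (2,3), (3,0), (3,2), (4,1), (4,2), (5,4)

(0,1)X 4/4 satisfied
(0,2)X 5/5 satisfied
(0,3)X 4/5 satisfied
(0,4)X 2/3 satisfied
(1,0)X 2/3 satisfied
(1,1)X 4/5 satisfied
(1,2)X 5/7 satisfied
(1,3)X 4/7 satisfied
(1,4)O 2/5 satisfied
(2,1)O 1/6 not
(2,3)O 2/7 not
(2,4)O 2/5 satisfied
(3,0)X 1/4 not
(3,1)O 3/6 satisfied
(3,2)X 2/7 not
(3,3)X 4/7 satisfied
(3,4)X 3/5 satisfied
(4,0)X 2/4 satisfied
(4,1)O 2/7 not
(4,2)O 2/7 not
(4,3)X 6/8 satisfied
(4,4)X 4/5 satisfied
(5,0)X 1/2 satisfied
(5,2)X 2/4 satisfied
(5,3)X 3/5 satisfied
(5,4)O 0/3 not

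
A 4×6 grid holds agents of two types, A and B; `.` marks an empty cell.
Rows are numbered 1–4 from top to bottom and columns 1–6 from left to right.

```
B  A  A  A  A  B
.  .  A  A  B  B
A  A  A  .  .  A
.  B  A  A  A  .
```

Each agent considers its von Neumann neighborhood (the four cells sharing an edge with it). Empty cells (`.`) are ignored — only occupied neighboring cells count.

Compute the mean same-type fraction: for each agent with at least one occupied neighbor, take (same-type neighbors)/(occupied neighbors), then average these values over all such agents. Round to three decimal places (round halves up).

(1,1)B 0/1
(1,2)A 1/2
(1,3)A 3/3
(1,4)A 3/3
(1,5)A 1/3
(1,6)B 1/2
(2,3)A 3/3
(2,4)A 2/3
(2,5)B 1/3
(2,6)B 2/3
(3,1)A 1/1
(3,2)A 2/3
(3,3)A 3/3
(3,6)A 0/1
(4,2)B 0/2
(4,3)A 2/3
(4,4)A 2/2
(4,5)A 1/1
Sum over 18 agents: 0/1 + 1/2 + 3/3 + 3/3 + 1/3 + 1/2 + 3/3 + 2/3 + 1/3 + 2/3 + 1/1 + 2/3 + 3/3 + 0/1 + 0/2 + 2/3 + 2/2 + 1/1 = 34/3; mean = 34/3 ÷ 18 = 17/27 = 0.629629… → 0.630.

0.630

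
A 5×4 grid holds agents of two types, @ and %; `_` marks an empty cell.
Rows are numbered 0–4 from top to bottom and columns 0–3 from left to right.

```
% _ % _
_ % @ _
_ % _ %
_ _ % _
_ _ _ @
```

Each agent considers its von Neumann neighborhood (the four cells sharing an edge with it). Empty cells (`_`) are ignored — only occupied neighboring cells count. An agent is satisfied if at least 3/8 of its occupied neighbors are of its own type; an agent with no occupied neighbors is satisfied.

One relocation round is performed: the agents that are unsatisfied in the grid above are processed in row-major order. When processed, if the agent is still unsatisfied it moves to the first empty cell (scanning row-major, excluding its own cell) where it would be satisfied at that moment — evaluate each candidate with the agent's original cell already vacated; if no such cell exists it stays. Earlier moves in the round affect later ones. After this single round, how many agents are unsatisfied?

Initially unsatisfied (in order): (0,2), (1,2).
  (0,2) → (0,1).
  (1,2) → (0,3).
Resulting grid:
% % _ @
_ % _ _
_ % _ %
_ _ % _
_ _ _ @
All satisfied now.

0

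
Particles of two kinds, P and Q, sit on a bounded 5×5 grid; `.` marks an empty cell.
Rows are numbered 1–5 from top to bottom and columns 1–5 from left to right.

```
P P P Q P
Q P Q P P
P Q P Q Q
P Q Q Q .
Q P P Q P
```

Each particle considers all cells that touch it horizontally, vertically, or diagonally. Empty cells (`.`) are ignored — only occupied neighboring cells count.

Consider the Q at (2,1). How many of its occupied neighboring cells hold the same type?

Occupied neighbors of (2,1): (1,1)=P, (1,2)=P, (2,2)=P, (3,1)=P, (3,2)=Q.
Same type (Q): 1 of 5.

1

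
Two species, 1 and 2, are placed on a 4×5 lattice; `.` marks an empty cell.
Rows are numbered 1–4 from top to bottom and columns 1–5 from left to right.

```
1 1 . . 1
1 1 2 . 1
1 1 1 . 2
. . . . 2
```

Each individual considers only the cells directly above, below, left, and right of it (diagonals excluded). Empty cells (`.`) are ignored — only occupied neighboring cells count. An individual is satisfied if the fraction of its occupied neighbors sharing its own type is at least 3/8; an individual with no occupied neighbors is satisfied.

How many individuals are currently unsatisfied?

Row 1: (1,1)1 2/2 satisfied · (1,2)1 2/2 satisfied · (1,5)1 1/1 satisfied
Row 2: (2,1)1 3/3 satisfied · (2,2)1 3/4 satisfied · (2,3)2 0/2 not · (2,5)1 1/2 satisfied
Row 3: (3,1)1 2/2 satisfied · (3,2)1 3/3 satisfied · (3,3)1 1/2 satisfied · (3,5)2 1/2 satisfied
Row 4: (4,5)2 1/1 satisfied
Unsatisfied: (2,3) — 1 in total.

1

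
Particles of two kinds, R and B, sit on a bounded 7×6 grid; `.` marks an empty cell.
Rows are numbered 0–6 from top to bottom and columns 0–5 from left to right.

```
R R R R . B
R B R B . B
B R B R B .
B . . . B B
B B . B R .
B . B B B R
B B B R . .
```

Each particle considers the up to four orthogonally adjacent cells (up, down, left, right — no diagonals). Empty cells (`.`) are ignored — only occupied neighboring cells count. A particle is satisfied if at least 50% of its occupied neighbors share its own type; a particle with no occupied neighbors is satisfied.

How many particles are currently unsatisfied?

12

(0,0)R 2/2 ok
(0,1)R 2/3 ok
(0,2)R 3/3 ok
(0,3)R 1/2 ok
(0,5)B 1/1 ok
(1,0)R 1/3 unhappy
(1,1)B 0/4 unhappy
(1,2)R 1/4 unhappy
(1,3)B 0/3 unhappy
(1,5)B 1/1 ok
(2,0)B 1/3 unhappy
(2,1)R 0/3 unhappy
(2,2)B 0/3 unhappy
(2,3)R 0/3 unhappy
(2,4)B 1/2 ok
(3,0)B 2/2 ok
(3,4)B 2/3 ok
(3,5)B 1/1 ok
(4,0)B 3/3 ok
(4,1)B 1/1 ok
(4,3)B 1/2 ok
(4,4)R 0/3 unhappy
(5,0)B 2/2 ok
(5,2)B 2/2 ok
(5,3)B 3/4 ok
(5,4)B 1/3 unhappy
(5,5)R 0/1 unhappy
(6,0)B 2/2 ok
(6,1)B 2/2 ok
(6,2)B 2/3 ok
(6,3)R 0/2 unhappy
Unsatisfied: (1,0), (1,1), (1,2), (1,3), (2,0), (2,1), (2,2), (2,3), (4,4), (5,4), (5,5), (6,3) — 12 in total.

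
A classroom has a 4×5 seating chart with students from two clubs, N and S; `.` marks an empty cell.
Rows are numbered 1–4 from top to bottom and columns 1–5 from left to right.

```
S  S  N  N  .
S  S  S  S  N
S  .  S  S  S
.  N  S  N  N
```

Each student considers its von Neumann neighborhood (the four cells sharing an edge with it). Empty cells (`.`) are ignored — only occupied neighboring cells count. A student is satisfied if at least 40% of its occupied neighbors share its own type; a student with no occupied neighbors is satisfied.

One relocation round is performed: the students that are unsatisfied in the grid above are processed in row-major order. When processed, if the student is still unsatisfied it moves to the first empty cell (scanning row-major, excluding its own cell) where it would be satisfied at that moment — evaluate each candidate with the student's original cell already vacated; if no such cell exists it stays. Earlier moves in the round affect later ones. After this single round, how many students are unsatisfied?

1

Initially unsatisfied (in order): (1,3), (2,5), (3,5), (4,2), (4,3), (4,4).
  (1,3) → (1,5).
  (2,5) → (4,1).
  (3,5): now satisfied by earlier moves; stays.
  (4,2): now satisfied by earlier moves; stays.
  (4,3) → (1,3).
  (4,4): now satisfied by earlier moves; stays.
Resulting grid:
S S S N N
S S S S .
S . S S S
N N . N N
Unsatisfied now: (1,4).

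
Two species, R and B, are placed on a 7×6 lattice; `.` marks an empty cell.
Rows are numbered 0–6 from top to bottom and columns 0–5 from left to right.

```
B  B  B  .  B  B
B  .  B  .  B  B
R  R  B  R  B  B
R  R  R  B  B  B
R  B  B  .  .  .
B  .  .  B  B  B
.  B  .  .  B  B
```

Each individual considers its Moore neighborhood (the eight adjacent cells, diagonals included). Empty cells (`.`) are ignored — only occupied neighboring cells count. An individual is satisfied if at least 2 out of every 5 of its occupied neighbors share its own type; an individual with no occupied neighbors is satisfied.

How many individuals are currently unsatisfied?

3

(0,0)B 2/2 satisfied
(0,1)B 4/4 satisfied
(0,2)B 2/2 satisfied
(0,4)B 3/3 satisfied
(0,5)B 3/3 satisfied
(1,0)B 2/4 satisfied
(1,2)B 3/5 satisfied
(1,4)B 5/6 satisfied
(1,5)B 5/5 satisfied
(2,0)R 3/4 satisfied
(2,1)R 4/7 satisfied
(2,2)B 2/6 not
(2,3)R 1/7 not
(2,4)B 6/7 satisfied
(2,5)B 5/5 satisfied
(3,0)R 4/5 satisfied
(3,1)R 5/8 satisfied
(3,2)R 3/7 satisfied
(3,3)B 4/6 satisfied
(3,4)B 4/5 satisfied
(3,5)B 3/3 satisfied
(4,0)R 2/4 satisfied
(4,1)B 2/6 not
(4,2)B 3/5 satisfied
(5,0)B 2/3 satisfied
(5,3)B 3/3 satisfied
(5,4)B 4/4 satisfied
(5,5)B 3/3 satisfied
(6,1)B 1/1 satisfied
(6,4)B 4/4 satisfied
(6,5)B 3/3 satisfied
Unsatisfied: (2,2), (2,3), (4,1) — 3 in total.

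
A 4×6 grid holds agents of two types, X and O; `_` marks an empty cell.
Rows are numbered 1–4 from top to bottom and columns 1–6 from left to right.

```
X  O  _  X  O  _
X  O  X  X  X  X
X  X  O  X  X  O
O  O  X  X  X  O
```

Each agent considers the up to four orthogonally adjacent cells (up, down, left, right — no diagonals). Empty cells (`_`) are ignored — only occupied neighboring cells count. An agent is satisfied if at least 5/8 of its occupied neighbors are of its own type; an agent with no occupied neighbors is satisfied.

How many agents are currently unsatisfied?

14

Row 1: (1,1)X 1/2 unhappy · (1,2)O 1/2 unhappy · (1,4)X 1/2 unhappy · (1,5)O 0/2 unhappy
Row 2: (2,1)X 2/3 ok · (2,2)O 1/4 unhappy · (2,3)X 1/3 unhappy · (2,4)X 4/4 ok · (2,5)X 3/4 ok · (2,6)X 1/2 unhappy
Row 3: (3,1)X 2/3 ok · (3,2)X 1/4 unhappy · (3,3)O 0/4 unhappy · (3,4)X 3/4 ok · (3,5)X 3/4 ok · (3,6)O 1/3 unhappy
Row 4: (4,1)O 1/2 unhappy · (4,2)O 1/3 unhappy · (4,3)X 1/3 unhappy · (4,4)X 3/3 ok · (4,5)X 2/3 ok · (4,6)O 1/2 unhappy
Unsatisfied: (1,1), (1,2), (1,4), (1,5), (2,2), (2,3), (2,6), (3,2), (3,3), (3,6), (4,1), (4,2), (4,3), (4,6) — 14 in total.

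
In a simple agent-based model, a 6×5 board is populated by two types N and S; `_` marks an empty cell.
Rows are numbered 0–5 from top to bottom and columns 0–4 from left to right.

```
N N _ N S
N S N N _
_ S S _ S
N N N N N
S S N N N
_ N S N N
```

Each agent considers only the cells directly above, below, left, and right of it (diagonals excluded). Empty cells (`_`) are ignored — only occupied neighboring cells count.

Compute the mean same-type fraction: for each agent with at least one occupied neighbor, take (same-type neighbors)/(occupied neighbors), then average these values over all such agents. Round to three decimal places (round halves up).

0.537

(0,0)N 2/2
(0,1)N 1/2
(0,3)N 1/2
(0,4)S 0/1
(1,0)N 1/2
(1,1)S 1/4
(1,2)N 1/3
(1,3)N 2/2
(2,1)S 2/3
(2,2)S 1/3
(2,4)S 0/1
(3,0)N 1/2
(3,1)N 2/4
(3,2)N 3/4
(3,3)N 3/3
(3,4)N 2/3
(4,0)S 1/2
(4,1)S 1/4
(4,2)N 2/4
(4,3)N 4/4
(4,4)N 3/3
(5,1)N 0/2
(5,2)S 0/3
(5,3)N 2/3
(5,4)N 2/2
Sum over 25 agents: 2/2 + 1/2 + 1/2 + 0/1 + 1/2 + 1/4 + 1/3 + 2/2 + 2/3 + 1/3 + 0/1 + 1/2 + 2/4 + 3/4 + 3/3 + 2/3 + 1/2 + 1/4 + 2/4 + 4/4 + 3/3 + 0/2 + 0/3 + 2/3 + 2/2 = 161/12; mean = 161/12 ÷ 25 = 161/300 = 0.536666… → 0.537.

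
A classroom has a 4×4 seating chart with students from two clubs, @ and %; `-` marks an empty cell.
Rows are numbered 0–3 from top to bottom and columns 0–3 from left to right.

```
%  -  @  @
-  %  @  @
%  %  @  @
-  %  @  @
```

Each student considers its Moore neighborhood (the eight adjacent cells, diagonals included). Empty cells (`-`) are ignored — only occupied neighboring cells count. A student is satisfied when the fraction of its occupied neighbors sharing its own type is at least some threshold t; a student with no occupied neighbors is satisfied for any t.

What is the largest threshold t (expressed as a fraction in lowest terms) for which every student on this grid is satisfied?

Row 0: (0,0)% 1/1 · (0,2)@ 3/4 · (0,3)@ 3/3
Row 1: (1,1)% 3/6 · (1,2)@ 5/7 · (1,3)@ 5/5
Row 2: (2,0)% 3/3 · (2,1)% 3/6 · (2,2)@ 5/8 · (2,3)@ 5/5
Row 3: (3,1)% 2/4 · (3,2)@ 3/5 · (3,3)@ 3/3
The smallest same-type fraction is 3/6 at (1,1), which reduces to 1/2. Any threshold above that leaves this student unsatisfied.

1/2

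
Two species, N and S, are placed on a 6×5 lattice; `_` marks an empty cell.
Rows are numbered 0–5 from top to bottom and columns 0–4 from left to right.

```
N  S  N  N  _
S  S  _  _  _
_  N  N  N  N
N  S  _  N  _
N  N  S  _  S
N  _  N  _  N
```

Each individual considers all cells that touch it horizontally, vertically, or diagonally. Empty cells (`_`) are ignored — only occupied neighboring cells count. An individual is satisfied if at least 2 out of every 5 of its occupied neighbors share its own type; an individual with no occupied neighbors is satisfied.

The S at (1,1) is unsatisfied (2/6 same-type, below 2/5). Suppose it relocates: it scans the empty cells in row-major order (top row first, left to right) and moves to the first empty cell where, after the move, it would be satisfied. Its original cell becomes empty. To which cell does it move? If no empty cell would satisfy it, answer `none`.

(2,0)

Vacating (1,1). Empty cells in order:
  (0,4): 0/1 same-type → still unsatisfied.
  (1,2): 1/6 same-type → still unsatisfied.
  (1,3): 0/5 same-type → still unsatisfied.
  (1,4): 0/3 same-type → still unsatisfied.
  (2,0): 2/4 same-type → satisfied — stop here.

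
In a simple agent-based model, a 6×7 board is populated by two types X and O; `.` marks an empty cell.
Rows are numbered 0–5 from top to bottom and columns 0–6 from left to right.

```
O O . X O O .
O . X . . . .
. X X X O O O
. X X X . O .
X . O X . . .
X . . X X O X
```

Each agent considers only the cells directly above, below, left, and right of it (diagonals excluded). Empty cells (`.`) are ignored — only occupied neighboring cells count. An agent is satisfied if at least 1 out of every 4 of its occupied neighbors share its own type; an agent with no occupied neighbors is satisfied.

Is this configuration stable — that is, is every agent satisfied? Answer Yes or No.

Row 0: (0,0)O 2/2 satisfied · (0,1)O 1/1 satisfied · (0,3)X 0/1 not · (0,4)O 1/2 satisfied · (0,5)O 1/1 satisfied
Row 1: (1,0)O 1/1 satisfied · (1,2)X 1/1 satisfied
Row 2: (2,1)X 2/2 satisfied · (2,2)X 4/4 satisfied · (2,3)X 2/3 satisfied · (2,4)O 1/2 satisfied · (2,5)O 3/3 satisfied · (2,6)O 1/1 satisfied
Row 3: (3,1)X 2/2 satisfied · (3,2)X 3/4 satisfied · (3,3)X 3/3 satisfied · (3,5)O 1/1 satisfied
Row 4: (4,0)X 1/1 satisfied · (4,2)O 0/2 not · (4,3)X 2/3 satisfied
Row 5: (5,0)X 1/1 satisfied · (5,3)X 2/2 satisfied · (5,4)X 1/2 satisfied · (5,5)O 0/2 not · (5,6)X 0/1 not
For instance (0,3) has only 0/1 same-type neighbors, below 1/4.

No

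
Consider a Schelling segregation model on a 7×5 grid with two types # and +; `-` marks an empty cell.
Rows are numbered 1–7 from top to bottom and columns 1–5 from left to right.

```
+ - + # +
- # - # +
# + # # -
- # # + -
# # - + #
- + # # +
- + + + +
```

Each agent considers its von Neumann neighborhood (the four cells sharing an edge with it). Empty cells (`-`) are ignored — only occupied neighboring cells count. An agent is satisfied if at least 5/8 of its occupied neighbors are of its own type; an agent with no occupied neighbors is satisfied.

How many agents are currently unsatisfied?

(1,1)+ 0/0 satisfied
(1,3)+ 0/1 not
(1,4)# 1/3 not
(1,5)+ 1/2 not
(2,2)# 0/1 not
(2,4)# 2/3 satisfied
(2,5)+ 1/2 not
(3,1)# 0/1 not
(3,2)+ 0/4 not
(3,3)# 2/3 satisfied
(3,4)# 2/3 satisfied
(4,2)# 2/3 satisfied
(4,3)# 2/3 satisfied
(4,4)+ 1/3 not
(5,1)# 1/1 satisfied
(5,2)# 2/3 satisfied
(5,4)+ 1/3 not
(5,5)# 0/2 not
(6,2)+ 1/3 not
(6,3)# 1/3 not
(6,4)# 1/4 not
(6,5)+ 1/3 not
(7,2)+ 2/2 satisfied
(7,3)+ 2/3 satisfied
(7,4)+ 2/3 satisfied
(7,5)+ 2/2 satisfied
Unsatisfied: (1,3), (1,4), (1,5), (2,2), (2,5), (3,1), (3,2), (4,4), (5,4), (5,5), (6,2), (6,3), (6,4), (6,5) — 14 in total.

14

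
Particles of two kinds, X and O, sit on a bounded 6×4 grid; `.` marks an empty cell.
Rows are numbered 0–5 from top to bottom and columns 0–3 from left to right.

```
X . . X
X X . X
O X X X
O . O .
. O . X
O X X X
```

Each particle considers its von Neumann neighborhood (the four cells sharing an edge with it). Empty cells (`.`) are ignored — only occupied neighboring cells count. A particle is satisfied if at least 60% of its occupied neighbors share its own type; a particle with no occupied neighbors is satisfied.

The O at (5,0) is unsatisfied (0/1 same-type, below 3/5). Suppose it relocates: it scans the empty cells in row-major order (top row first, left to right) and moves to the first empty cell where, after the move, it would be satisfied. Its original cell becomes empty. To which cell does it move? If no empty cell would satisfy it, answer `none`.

(3,1)

Vacating (5,0). Empty cells in order:
  (0,1): 0/2 same-type → still unsatisfied.
  (0,2): 0/1 same-type → still unsatisfied.
  (1,2): 0/3 same-type → still unsatisfied.
  (3,1): 3/4 same-type → satisfied — stop here.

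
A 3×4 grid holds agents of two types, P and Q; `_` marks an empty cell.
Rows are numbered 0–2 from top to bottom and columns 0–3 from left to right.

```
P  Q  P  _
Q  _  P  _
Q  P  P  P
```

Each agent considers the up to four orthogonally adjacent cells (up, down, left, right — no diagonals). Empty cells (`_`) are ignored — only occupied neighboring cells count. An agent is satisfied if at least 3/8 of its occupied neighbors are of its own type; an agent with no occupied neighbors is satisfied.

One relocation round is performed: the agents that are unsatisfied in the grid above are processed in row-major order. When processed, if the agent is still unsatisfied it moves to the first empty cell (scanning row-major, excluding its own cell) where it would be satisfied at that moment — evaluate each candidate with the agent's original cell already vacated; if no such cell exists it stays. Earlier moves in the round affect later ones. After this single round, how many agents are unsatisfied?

Initially unsatisfied (in order): (0,0), (0,1).
  (0,0) → (0,3).
  (0,1) → (0,0).
Resulting grid:
Q _ P P
Q _ P _
Q P P P
All satisfied now.

0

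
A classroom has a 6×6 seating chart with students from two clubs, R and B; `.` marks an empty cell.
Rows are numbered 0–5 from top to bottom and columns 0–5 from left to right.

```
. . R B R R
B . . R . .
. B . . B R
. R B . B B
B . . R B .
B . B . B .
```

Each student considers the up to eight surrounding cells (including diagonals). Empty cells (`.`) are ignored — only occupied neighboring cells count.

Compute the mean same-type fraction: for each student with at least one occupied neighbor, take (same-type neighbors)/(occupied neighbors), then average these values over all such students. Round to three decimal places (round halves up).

(0,2)R 1/2
(0,3)B 0/3
(0,4)R 2/3
(0,5)R 1/1
(1,0)B 1/1
(1,3)R 2/4
(2,1)B 2/3
(2,4)B 2/4
(2,5)R 0/3
(3,1)R 0/3
(3,2)B 1/3
(3,4)B 3/5
(3,5)B 3/4
(4,0)B 1/2
(4,3)R 0/5
(4,4)B 3/4
(5,0)B 1/1
(5,2)B 0/1
(5,4)B 1/2
Sum over 19 students: 1/2 + 0/3 + 2/3 + 1/1 + 1/1 + 2/4 + 2/3 + 2/4 + 0/3 + 0/3 + 1/3 + 3/5 + 3/4 + 1/2 + 0/5 + 3/4 + 1/1 + 0/1 + 1/2 = 139/15; mean = 139/15 ÷ 19 = 139/285 = 0.487719… → 0.488.

0.488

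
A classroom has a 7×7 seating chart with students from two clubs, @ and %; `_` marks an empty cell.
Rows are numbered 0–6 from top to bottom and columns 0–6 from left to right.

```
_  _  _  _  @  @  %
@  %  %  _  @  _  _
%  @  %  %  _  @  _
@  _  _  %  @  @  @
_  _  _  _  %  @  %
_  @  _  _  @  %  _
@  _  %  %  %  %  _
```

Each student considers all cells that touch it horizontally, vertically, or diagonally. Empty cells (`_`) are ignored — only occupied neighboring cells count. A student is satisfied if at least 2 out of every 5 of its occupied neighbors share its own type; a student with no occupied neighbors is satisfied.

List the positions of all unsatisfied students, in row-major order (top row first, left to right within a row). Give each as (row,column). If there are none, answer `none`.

(0,6), (1,0), (2,0), (2,1), (4,4), (4,6), (5,4)

(0,4)@ 2/2 satisfied
(0,5)@ 2/3 satisfied
(0,6)% 0/1 not
(1,0)@ 1/3 not
(1,1)% 3/5 satisfied
(1,2)% 3/4 satisfied
(1,4)@ 3/4 satisfied
(2,0)% 1/4 not
(2,1)@ 2/6 not
(2,2)% 4/5 satisfied
(2,3)% 3/5 satisfied
(2,5)@ 4/4 satisfied
(3,0)@ 1/2 satisfied
(3,3)% 3/4 satisfied
(3,4)@ 3/6 satisfied
(3,5)@ 4/6 satisfied
(3,6)@ 3/4 satisfied
(4,4)% 2/6 not
(4,5)@ 4/7 satisfied
(4,6)% 1/4 not
(5,1)@ 1/2 satisfied
(5,4)@ 1/6 not
(5,5)% 4/6 satisfied
(6,0)@ 1/1 satisfied
(6,2)% 1/2 satisfied
(6,3)% 2/3 satisfied
(6,4)% 3/4 satisfied
(6,5)% 2/3 satisfied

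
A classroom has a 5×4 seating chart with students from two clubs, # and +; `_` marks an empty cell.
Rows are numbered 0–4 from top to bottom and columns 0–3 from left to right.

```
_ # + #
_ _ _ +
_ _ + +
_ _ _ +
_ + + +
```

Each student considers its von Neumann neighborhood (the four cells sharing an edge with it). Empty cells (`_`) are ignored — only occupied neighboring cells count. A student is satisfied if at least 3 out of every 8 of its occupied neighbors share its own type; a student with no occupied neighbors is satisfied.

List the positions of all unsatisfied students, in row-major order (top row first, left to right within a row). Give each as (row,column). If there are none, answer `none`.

(0,1), (0,2), (0,3)

(0,1)# 0/1 ✗
(0,2)+ 0/2 ✗
(0,3)# 0/2 ✗
(1,3)+ 1/2 ✓
(2,2)+ 1/1 ✓
(2,3)+ 3/3 ✓
(3,3)+ 2/2 ✓
(4,1)+ 1/1 ✓
(4,2)+ 2/2 ✓
(4,3)+ 2/2 ✓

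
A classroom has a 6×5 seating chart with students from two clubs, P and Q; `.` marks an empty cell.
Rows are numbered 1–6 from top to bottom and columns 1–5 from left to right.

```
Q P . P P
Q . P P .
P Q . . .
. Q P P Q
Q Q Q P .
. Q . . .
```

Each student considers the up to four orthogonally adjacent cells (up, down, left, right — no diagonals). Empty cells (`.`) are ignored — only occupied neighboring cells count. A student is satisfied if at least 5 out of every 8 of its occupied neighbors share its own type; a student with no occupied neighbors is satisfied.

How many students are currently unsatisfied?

9

Row 1: (1,1)Q 1/2 ✗ · (1,2)P 0/1 ✗ · (1,4)P 2/2 ✓ · (1,5)P 1/1 ✓
Row 2: (2,1)Q 1/2 ✗ · (2,3)P 1/1 ✓ · (2,4)P 2/2 ✓
Row 3: (3,1)P 0/2 ✗ · (3,2)Q 1/2 ✗
Row 4: (4,2)Q 2/3 ✓ · (4,3)P 1/3 ✗ · (4,4)P 2/3 ✓ · (4,5)Q 0/1 ✗
Row 5: (5,1)Q 1/1 ✓ · (5,2)Q 4/4 ✓ · (5,3)Q 1/3 ✗ · (5,4)P 1/2 ✗
Row 6: (6,2)Q 1/1 ✓
Unsatisfied: (1,1), (1,2), (2,1), (3,1), (3,2), (4,3), (4,5), (5,3), (5,4) — 9 in total.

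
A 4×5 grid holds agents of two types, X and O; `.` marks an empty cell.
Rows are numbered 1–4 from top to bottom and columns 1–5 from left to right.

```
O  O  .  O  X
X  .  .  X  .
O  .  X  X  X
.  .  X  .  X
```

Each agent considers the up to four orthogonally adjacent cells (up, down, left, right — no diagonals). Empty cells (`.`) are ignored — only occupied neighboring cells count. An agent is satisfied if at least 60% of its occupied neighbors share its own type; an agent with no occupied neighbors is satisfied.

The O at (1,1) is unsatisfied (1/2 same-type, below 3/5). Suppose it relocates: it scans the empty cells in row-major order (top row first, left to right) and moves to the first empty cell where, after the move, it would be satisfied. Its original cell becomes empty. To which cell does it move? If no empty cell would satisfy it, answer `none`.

(1,3)

Vacating (1,1). Empty cells in order:
  (1,3): 2/2 same-type → satisfied — stop here.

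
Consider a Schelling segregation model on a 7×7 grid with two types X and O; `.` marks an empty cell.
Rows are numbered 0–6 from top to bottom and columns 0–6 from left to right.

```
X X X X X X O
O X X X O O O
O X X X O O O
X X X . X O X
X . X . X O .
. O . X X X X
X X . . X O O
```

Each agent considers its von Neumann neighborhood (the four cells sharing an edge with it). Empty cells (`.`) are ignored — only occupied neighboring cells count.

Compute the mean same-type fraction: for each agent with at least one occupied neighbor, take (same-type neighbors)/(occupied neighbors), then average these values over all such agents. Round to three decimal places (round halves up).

0.667

(0,0)X 1/2
(0,1)X 3/3
(0,2)X 3/3
(0,3)X 3/3
(0,4)X 2/3
(0,5)X 1/3
(0,6)O 1/2
(1,0)O 1/3
(1,1)X 3/4
(1,2)X 4/4
(1,3)X 3/4
(1,4)O 2/4
(1,5)O 3/4
(1,6)O 3/3
(2,0)O 1/3
(2,1)X 3/4
(2,2)X 4/4
(2,3)X 2/3
(2,4)O 2/4
(2,5)O 4/4
(2,6)O 2/3
(3,0)X 2/3
(3,1)X 3/3
(3,2)X 3/3
(3,4)X 1/3
(3,5)O 2/4
(3,6)X 0/2
(4,0)X 1/1
(4,2)X 1/1
(4,4)X 2/3
(4,5)O 1/3
(5,1)O 0/1
(5,3)X 1/1
(5,4)X 4/4
(5,5)X 2/4
(5,6)X 1/2
(6,0)X 1/1
(6,1)X 1/2
(6,4)X 1/2
(6,5)O 1/3
(6,6)O 1/2
Sum over 41 agents: 1/2 + 3/3 + 3/3 + 3/3 + 2/3 + 1/3 + 1/2 + 1/3 + 3/4 + 4/4 + 3/4 + 2/4 + 3/4 + 3/3 + 1/3 + 3/4 + 4/4 + 2/3 + 2/4 + 4/4 + 2/3 + 2/3 + 3/3 + 3/3 + 1/3 + 2/4 + 0/2 + 1/1 + 1/1 + 2/3 + 1/3 + 0/1 + 1/1 + 4/4 + 2/4 + 1/2 + 1/1 + 1/2 + 1/2 + 1/3 + 1/2 = 82/3; mean = 82/3 ÷ 41 = 2/3 = 0.666666… → 0.667.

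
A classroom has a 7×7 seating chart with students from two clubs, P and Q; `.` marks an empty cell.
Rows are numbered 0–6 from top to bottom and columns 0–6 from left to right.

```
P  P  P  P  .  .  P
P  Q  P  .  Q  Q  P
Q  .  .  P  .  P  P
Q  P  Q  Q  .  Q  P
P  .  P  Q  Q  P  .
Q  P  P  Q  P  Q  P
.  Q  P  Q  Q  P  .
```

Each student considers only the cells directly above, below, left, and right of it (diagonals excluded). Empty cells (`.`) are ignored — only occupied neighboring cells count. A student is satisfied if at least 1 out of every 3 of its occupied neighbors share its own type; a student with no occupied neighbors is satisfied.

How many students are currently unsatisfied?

(0,0)P 2/2 ok
(0,1)P 2/3 ok
(0,2)P 3/3 ok
(0,3)P 1/1 ok
(0,6)P 1/1 ok
(1,0)P 1/3 ok
(1,1)Q 0/3 unhappy
(1,2)P 1/2 ok
(1,4)Q 1/1 ok
(1,5)Q 1/3 ok
(1,6)P 2/3 ok
(2,0)Q 1/2 ok
(2,3)P 0/1 unhappy
(2,5)P 1/3 ok
(2,6)P 3/3 ok
(3,0)Q 1/3 ok
(3,1)P 0/2 unhappy
(3,2)Q 1/3 ok
(3,3)Q 2/3 ok
(3,5)Q 0/3 unhappy
(3,6)P 1/2 ok
(4,0)P 0/2 unhappy
(4,2)P 1/3 ok
(4,3)Q 3/4 ok
(4,4)Q 1/3 ok
(4,5)P 0/3 unhappy
(5,0)Q 0/2 unhappy
(5,1)P 1/3 ok
(5,2)P 3/4 ok
(5,3)Q 2/4 ok
(5,4)P 0/4 unhappy
(5,5)Q 0/4 unhappy
(5,6)P 0/1 unhappy
(6,1)Q 0/2 unhappy
(6,2)P 1/3 ok
(6,3)Q 2/3 ok
(6,4)Q 1/3 ok
(6,5)P 0/2 unhappy
Unsatisfied: (1,1), (2,3), (3,1), (3,5), (4,0), (4,5), (5,0), (5,4), (5,5), (5,6), (6,1), (6,5) — 12 in total.

12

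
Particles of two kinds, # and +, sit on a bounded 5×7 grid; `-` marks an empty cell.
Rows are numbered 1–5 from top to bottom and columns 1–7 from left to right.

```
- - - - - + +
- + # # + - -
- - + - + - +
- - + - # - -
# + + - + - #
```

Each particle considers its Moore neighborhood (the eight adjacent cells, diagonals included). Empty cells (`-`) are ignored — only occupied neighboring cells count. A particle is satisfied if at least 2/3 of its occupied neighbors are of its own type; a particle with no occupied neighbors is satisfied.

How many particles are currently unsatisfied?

(1,6)+ 2/2 ✓
(1,7)+ 1/1 ✓
(2,2)+ 1/2 ✗
(2,3)# 1/3 ✗
(2,4)# 1/4 ✗
(2,5)+ 2/3 ✓
(3,3)+ 2/4 ✗
(3,5)+ 1/3 ✗
(3,7)+ 0/0 ✓
(4,3)+ 3/3 ✓
(4,5)# 0/2 ✗
(5,1)# 0/1 ✗
(5,2)+ 2/3 ✓
(5,3)+ 2/2 ✓
(5,5)+ 0/1 ✗
(5,7)# 0/0 ✓
Unsatisfied: (2,2), (2,3), (2,4), (3,3), (3,5), (4,5), (5,1), (5,5) — 8 in total.

8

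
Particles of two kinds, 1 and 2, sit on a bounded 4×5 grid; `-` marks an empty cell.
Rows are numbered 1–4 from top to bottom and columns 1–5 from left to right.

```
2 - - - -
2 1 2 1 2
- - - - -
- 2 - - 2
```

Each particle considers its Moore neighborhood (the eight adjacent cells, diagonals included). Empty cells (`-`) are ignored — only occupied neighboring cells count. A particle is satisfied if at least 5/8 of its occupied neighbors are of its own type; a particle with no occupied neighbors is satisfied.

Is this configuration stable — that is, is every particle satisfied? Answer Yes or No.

No

Row 1: (1,1)2 1/2 ✗
Row 2: (2,1)2 1/2 ✗ · (2,2)1 0/3 ✗ · (2,3)2 0/2 ✗ · (2,4)1 0/2 ✗ · (2,5)2 0/1 ✗
Row 4: (4,2)2 0/0 ✓ · (4,5)2 0/0 ✓
For instance (1,1) has only 1/2 same-type neighbors, below 5/8.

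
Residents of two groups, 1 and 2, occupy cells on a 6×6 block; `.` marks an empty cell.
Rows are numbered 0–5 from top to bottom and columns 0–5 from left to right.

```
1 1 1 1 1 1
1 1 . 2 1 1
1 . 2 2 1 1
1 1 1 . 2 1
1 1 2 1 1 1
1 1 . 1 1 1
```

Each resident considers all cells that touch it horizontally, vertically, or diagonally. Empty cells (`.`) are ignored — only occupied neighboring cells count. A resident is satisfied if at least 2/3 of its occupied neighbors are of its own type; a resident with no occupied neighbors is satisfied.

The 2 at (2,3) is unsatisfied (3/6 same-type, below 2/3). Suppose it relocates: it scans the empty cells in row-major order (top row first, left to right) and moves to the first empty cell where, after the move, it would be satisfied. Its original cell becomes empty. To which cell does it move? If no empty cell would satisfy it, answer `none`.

Vacating (2,3). Empty cells in order:
  (1,2): 2/6 same-type → still unsatisfied.
  (2,1): 1/7 same-type → still unsatisfied.
  (3,3): 3/7 same-type → still unsatisfied.
  (5,2): 1/5 same-type → still unsatisfied.

none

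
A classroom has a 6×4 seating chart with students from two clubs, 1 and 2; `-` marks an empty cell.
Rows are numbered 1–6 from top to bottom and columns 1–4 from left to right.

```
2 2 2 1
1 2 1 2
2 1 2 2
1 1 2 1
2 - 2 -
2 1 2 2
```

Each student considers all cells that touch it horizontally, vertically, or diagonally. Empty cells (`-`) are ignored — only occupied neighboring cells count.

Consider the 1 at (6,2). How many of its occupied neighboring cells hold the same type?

0

Occupied neighbors of (6,2): (5,1)=2, (5,3)=2, (6,1)=2, (6,3)=2.
Same type (1): 0 of 4.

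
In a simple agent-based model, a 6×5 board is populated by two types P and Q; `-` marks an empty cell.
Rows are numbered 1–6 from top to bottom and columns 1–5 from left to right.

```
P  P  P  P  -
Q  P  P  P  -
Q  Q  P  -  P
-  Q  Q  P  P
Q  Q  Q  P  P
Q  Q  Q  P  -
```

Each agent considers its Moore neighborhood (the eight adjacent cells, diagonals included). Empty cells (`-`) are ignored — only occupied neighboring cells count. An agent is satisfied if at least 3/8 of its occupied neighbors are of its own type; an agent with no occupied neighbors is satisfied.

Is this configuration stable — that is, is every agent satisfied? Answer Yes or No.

Row 1: (1,1)P 2/3 ok · (1,2)P 4/5 ok · (1,3)P 5/5 ok · (1,4)P 3/3 ok
Row 2: (2,1)Q 2/5 ok · (2,2)P 5/8 ok · (2,3)P 6/7 ok · (2,4)P 5/5 ok
Row 3: (3,1)Q 3/4 ok · (3,2)Q 4/7 ok · (3,3)P 4/7 ok · (3,5)P 3/3 ok
Row 4: (4,2)Q 6/7 ok · (4,3)Q 4/7 ok · (4,4)P 5/7 ok · (4,5)P 4/4 ok
Row 5: (5,1)Q 4/4 ok · (5,2)Q 7/7 ok · (5,3)Q 5/8 ok · (5,4)P 4/7 ok · (5,5)P 4/4 ok
Row 6: (6,1)Q 3/3 ok · (6,2)Q 5/5 ok · (6,3)Q 3/5 ok · (6,4)P 2/4 ok
All meet the threshold, so the configuration is stable.

Yes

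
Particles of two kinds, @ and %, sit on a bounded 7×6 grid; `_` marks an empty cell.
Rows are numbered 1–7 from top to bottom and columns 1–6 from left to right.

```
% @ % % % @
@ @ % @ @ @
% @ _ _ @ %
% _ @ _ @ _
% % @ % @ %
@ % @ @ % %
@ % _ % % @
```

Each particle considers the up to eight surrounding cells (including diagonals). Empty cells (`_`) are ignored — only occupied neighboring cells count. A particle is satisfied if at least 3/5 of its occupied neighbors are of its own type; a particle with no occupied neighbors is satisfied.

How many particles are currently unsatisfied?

(1,1)% 0/3 not
(1,2)@ 2/5 not
(1,3)% 2/5 not
(1,4)% 3/5 satisfied
(1,5)% 1/5 not
(1,6)@ 2/3 satisfied
(2,1)@ 3/5 satisfied
(2,2)@ 3/7 not
(2,3)% 2/6 not
(2,4)@ 2/6 not
(2,5)@ 4/7 not
(2,6)@ 3/5 satisfied
(3,1)% 1/4 not
(3,2)@ 3/6 not
(3,5)@ 4/5 satisfied
(3,6)% 0/4 not
(4,1)% 3/4 satisfied
(4,3)@ 2/4 not
(4,5)@ 2/5 not
(5,1)% 3/4 satisfied
(5,2)% 3/7 not
(5,3)@ 3/6 not
(5,4)% 1/7 not
(5,5)@ 2/6 not
(5,6)% 2/4 not
(6,1)@ 1/5 not
(6,2)% 3/7 not
(6,3)@ 2/7 not
(6,4)@ 3/7 not
(6,5)% 5/8 satisfied
(6,6)% 3/5 satisfied
(7,1)@ 1/3 not
(7,2)% 1/4 not
(7,4)% 2/4 not
(7,5)% 3/5 satisfied
(7,6)@ 0/3 not
Unsatisfied: (1,1), (1,2), (1,3), (1,5), (2,2), (2,3), (2,4), (2,5), (3,1), (3,2), (3,6), (4,3), (4,5), (5,2), (5,3), (5,4), (5,5), (5,6), (6,1), (6,2), (6,3), (6,4), (7,1), (7,2), (7,4), (7,6) — 26 in total.

26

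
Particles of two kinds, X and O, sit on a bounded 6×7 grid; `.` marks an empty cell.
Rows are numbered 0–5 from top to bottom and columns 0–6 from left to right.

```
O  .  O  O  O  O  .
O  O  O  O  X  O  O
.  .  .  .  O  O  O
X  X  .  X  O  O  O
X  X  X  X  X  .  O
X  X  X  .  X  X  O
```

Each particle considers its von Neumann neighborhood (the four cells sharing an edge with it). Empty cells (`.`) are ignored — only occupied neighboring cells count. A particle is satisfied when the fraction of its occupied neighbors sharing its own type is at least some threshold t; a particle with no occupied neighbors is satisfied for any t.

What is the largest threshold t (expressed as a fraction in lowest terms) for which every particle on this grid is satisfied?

0/1

(0,0)O 1/1
(0,2)O 2/2
(0,3)O 3/3
(0,4)O 2/3
(0,5)O 2/2
(1,0)O 2/2
(1,1)O 2/2
(1,2)O 3/3
(1,3)O 2/3
(1,4)X 0/4
(1,5)O 3/4
(1,6)O 2/2
(2,4)O 2/3
(2,5)O 4/4
(2,6)O 3/3
(3,0)X 2/2
(3,1)X 2/2
(3,3)X 1/2
(3,4)O 2/4
(3,5)O 3/3
(3,6)O 3/3
(4,0)X 3/3
(4,1)X 4/4
(4,2)X 3/3
(4,3)X 3/3
(4,4)X 2/3
(4,6)O 2/2
(5,0)X 2/2
(5,1)X 3/3
(5,2)X 2/2
(5,4)X 2/2
(5,5)X 1/2
(5,6)O 1/2
The smallest same-type fraction is 0/4 at (1,4), which reduces to 0/1. Any threshold above that leaves this particle unsatisfied.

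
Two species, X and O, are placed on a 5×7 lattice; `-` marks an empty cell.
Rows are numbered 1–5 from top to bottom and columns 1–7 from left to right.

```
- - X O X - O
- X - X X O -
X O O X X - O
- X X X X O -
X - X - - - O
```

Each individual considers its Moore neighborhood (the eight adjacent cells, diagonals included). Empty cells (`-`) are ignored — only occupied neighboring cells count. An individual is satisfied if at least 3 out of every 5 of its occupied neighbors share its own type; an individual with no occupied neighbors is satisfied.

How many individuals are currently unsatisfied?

7

Row 1: (1,3)X 2/3 satisfied · (1,4)O 0/4 not · (1,5)X 2/4 not · (1,7)O 1/1 satisfied
Row 2: (2,2)X 2/4 not · (2,4)X 5/7 satisfied · (2,5)X 4/6 satisfied · (2,6)O 2/5 not
Row 3: (3,1)X 2/3 satisfied · (3,2)O 1/5 not · (3,3)O 1/7 not · (3,4)X 6/7 satisfied · (3,5)X 5/7 satisfied · (3,7)O 2/2 satisfied
Row 4: (4,2)X 4/6 satisfied · (4,3)X 4/6 satisfied · (4,4)X 5/6 satisfied · (4,5)X 3/4 satisfied · (4,6)O 2/4 not
Row 5: (5,1)X 1/1 satisfied · (5,3)X 3/3 satisfied · (5,7)O 1/1 satisfied
Unsatisfied: (1,4), (1,5), (2,2), (2,6), (3,2), (3,3), (4,6) — 7 in total.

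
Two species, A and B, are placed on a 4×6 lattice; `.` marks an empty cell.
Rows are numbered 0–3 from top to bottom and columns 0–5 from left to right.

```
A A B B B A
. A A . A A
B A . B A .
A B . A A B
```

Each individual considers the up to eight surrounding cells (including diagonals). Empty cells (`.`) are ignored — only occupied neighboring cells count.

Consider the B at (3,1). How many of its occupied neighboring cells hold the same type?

1

Occupied neighbors of (3,1): (2,0)=B, (2,1)=A, (3,0)=A.
Same type (B): 1 of 3.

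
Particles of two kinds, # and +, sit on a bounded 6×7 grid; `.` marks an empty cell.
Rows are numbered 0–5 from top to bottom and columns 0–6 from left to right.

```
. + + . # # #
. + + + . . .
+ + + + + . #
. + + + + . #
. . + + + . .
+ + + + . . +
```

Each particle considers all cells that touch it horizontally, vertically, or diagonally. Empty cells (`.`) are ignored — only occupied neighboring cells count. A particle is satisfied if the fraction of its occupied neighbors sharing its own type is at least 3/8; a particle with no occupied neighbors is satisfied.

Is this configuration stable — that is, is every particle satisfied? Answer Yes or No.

Row 0: (0,1)+ 3/3 ✓ · (0,2)+ 4/4 ✓ · (0,4)# 1/2 ✓ · (0,5)# 2/2 ✓ · (0,6)# 1/1 ✓
Row 1: (1,1)+ 6/6 ✓ · (1,2)+ 7/7 ✓ · (1,3)+ 5/6 ✓
Row 2: (2,0)+ 3/3 ✓ · (2,1)+ 6/6 ✓ · (2,2)+ 8/8 ✓ · (2,3)+ 7/7 ✓ · (2,4)+ 4/4 ✓ · (2,6)# 1/1 ✓
Row 3: (3,1)+ 5/5 ✓ · (3,2)+ 7/7 ✓ · (3,3)+ 8/8 ✓ · (3,4)+ 5/5 ✓ · (3,6)# 1/1 ✓
Row 4: (4,2)+ 7/7 ✓ · (4,3)+ 7/7 ✓ · (4,4)+ 4/4 ✓
Row 5: (5,0)+ 1/1 ✓ · (5,1)+ 3/3 ✓ · (5,2)+ 4/4 ✓ · (5,3)+ 4/4 ✓ · (5,6)+ 0/0 ✓
All meet the threshold, so the configuration is stable.

Yes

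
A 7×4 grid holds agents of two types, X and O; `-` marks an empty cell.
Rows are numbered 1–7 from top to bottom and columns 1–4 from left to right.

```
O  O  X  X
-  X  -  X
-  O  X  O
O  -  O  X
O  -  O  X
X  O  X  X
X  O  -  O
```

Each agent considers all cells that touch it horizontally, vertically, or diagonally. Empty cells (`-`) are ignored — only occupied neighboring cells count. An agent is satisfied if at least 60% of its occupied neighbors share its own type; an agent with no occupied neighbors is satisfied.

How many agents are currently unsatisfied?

(1,1)O 1/2 ✗
(1,2)O 1/3 ✗
(1,3)X 3/4 ✓
(1,4)X 2/2 ✓
(2,2)X 2/5 ✗
(2,4)X 3/4 ✓
(3,2)O 2/4 ✗
(3,3)X 3/6 ✗
(3,4)O 1/4 ✗
(4,1)O 2/2 ✓
(4,3)O 3/6 ✗
(4,4)X 2/5 ✗
(5,1)O 2/3 ✓
(5,3)O 2/6 ✗
(5,4)X 3/5 ✓
(6,1)X 1/4 ✗
(6,2)O 3/6 ✗
(6,3)X 2/6 ✗
(6,4)X 2/4 ✗
(7,1)X 1/3 ✗
(7,2)O 1/4 ✗
(7,4)O 0/2 ✗
Unsatisfied: (1,1), (1,2), (2,2), (3,2), (3,3), (3,4), (4,3), (4,4), (5,3), (6,1), (6,2), (6,3), (6,4), (7,1), (7,2), (7,4) — 16 in total.

16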